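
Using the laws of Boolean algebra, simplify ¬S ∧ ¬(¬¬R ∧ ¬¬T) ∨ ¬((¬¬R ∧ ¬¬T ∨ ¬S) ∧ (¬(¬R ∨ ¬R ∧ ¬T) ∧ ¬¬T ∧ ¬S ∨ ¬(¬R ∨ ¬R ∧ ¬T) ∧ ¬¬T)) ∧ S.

¬R ∨ ¬T

¬S ∧ ¬(¬¬R ∧ ¬¬T) ∨ ¬((¬¬R ∧ ¬¬T ∨ ¬S) ∧ (¬(¬R ∨ ¬R ∧ ¬T) ∧ ¬¬T ∧ ¬S ∨ ¬(¬R ∨ ¬R ∧ ¬T) ∧ ¬¬T)) ∧ S
= ¬S ∧ ¬(¬¬R ∧ ¬¬T) ∨ ¬((¬¬R ∧ ¬¬T ∨ ¬S) ∧ ¬(¬R ∨ ¬R ∧ ¬T) ∧ ¬¬T) ∧ S   (absorption)
= ¬S ∧ ¬(¬¬R ∧ ¬¬T) ∨ ¬((¬¬R ∧ ¬¬T ∨ ¬S) ∧ ¬¬R ∧ ¬¬T) ∧ S   (absorption)
= ¬S ∧ ¬(¬¬R ∧ ¬¬T) ∨ ¬(¬¬R ∧ ¬¬T) ∧ S   (absorption)
= ¬(¬¬R ∧ ¬¬T)   (distribution)
= ¬R ∨ ¬T   (De Morgan)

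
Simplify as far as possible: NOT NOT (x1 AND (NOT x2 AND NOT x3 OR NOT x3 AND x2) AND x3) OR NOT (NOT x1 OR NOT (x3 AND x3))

NOT NOT (x1 AND (NOT x2 AND NOT x3 OR NOT x3 AND x2) AND x3) OR NOT (NOT x1 OR NOT (x3 AND x3))
= x1 AND (NOT x2 AND NOT x3 OR NOT x3 AND x2) AND x3 OR NOT (NOT x1 OR NOT (x3 AND x3))   — double negation
= x1 AND (NOT x2 AND NOT x3 OR NOT x3 AND x2) AND x3 OR x1 AND x3 AND x3   — De Morgan
= x1 AND NOT x3 AND x3 OR x1 AND x3 AND x3   — distribution
= x1 AND (NOT x3 AND x3 OR x3 AND x3)   — distribution
= x1 AND x3   — distribution

x1 AND x3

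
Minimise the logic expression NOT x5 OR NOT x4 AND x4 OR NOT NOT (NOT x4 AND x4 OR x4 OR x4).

NOT x5 OR NOT x4 AND x4 OR NOT NOT (NOT x4 AND x4 OR x4 OR x4)
= NOT x5 OR NOT x4 AND x4 OR NOT x4 AND x4 OR x4 OR x4   (double negation)
= NOT x5 OR NOT x4 AND x4 OR x4 OR x4   (complement / identity)
= NOT x5 OR x4 OR x4   (complement / identity)
= NOT x5 OR x4   (idempotence)

NOT x5 OR x4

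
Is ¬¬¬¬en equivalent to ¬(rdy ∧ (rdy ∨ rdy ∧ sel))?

No

E1: ¬¬¬¬en
    = ¬¬en
    = en
E2: ¬(rdy ∧ (rdy ∨ rdy ∧ sel))
    = ¬(rdy ∧ rdy)
    = ¬rdy
These differ: at en=0, rdy=0, sel=0, E1 = 0 but E2 = 1.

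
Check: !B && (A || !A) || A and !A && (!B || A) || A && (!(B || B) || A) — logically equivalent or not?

Yes

E1: !B && (A || !A) || A
    = !B || A
E2: !A && (!B || A) || A && (!(B || B) || A)
    = !A && (!B || A) || A && (!B || A)
    = !B || A
Both reduce to !B || A, so they are equivalent.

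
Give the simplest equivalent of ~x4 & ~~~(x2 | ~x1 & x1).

~x4 & ~~~(x2 | ~x1 & x1)
= ~x4 & ~(x2 | ~x1 & x1)
= ~x4 & ~x2

~x4 & ~x2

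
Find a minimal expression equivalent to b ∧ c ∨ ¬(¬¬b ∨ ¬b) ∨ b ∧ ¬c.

b ∧ c ∨ ¬(¬¬b ∨ ¬b) ∨ b ∧ ¬c
= b ∧ c ∨ ¬b ∧ b ∨ b ∧ ¬c
= b ∧ c ∨ b ∧ ¬c
= b

b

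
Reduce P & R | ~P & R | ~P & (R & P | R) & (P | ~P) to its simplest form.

R

P & R | ~P & R | ~P & (R & P | R) & (P | ~P)
= P & R | ~P & R | ~P & (R & P | R)
= P & R | ~P & R | ~P & R
= P & R | ~P & R
= R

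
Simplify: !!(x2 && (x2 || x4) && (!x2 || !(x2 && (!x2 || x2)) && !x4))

!!(x2 && (x2 || x4) && (!x2 || !(x2 && (!x2 || x2)) && !x4))
= !!(x2 && (!x2 || !(x2 && (!x2 || x2)) && !x4))   — absorption
= !!(x2 && (!x2 || !x2 && !x4))   — complement / identity
= x2 && (!x2 || !x2 && !x4)   — double negation
= x2 && !x2   — absorption
= false   — complement

false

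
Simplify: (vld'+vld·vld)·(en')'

(vld'+vld·vld)·(en')'
= (vld'+vld)·(en')'   [idempotence]
= (vld'+vld)·en   [double negation]
= en   [complement / identity]

en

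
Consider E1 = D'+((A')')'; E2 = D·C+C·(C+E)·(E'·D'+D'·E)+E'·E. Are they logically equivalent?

No

E1: D'+((A')')'
    = D'+A'   (double negation)
E2: D·C+C·(C+E)·(E'·D'+D'·E)+E'·E
    = D·C+C·(C+E)·(E'·D'+D'·E)   (complement / identity)
    = D·C+C·(C+E)·D'   (distribution)
    = D·C+C·D'   (absorption)
    = C   (distribution)
These differ: at A=0, C=0, D=1, E=0, E1 = 1 but E2 = 0.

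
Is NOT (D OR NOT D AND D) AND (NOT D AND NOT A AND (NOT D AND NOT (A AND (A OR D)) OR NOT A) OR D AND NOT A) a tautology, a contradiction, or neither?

NOT (D OR NOT D AND D) AND (NOT D AND NOT A AND (NOT D AND NOT (A AND (A OR D)) OR NOT A) OR D AND NOT A)
= NOT (D OR NOT D AND D) AND (NOT D AND NOT A AND (NOT D AND NOT A OR NOT A) OR D AND NOT A)
= NOT D AND (NOT D AND NOT A AND (NOT D AND NOT A OR NOT A) OR D AND NOT A)
= NOT D AND (NOT D AND NOT A OR D AND NOT A)
= NOT D AND NOT A
This depends on A, D, so it is not a constant.

neither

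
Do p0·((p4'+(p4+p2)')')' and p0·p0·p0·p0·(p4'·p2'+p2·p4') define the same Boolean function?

E1: p0·((p4'+(p4+p2)')')'
    = p0·(p4·(p4+p2))'   (De Morgan)
    = p0·p4'   (absorption)
E2: p0·p0·p0·p0·(p4'·p2'+p2·p4')
    = p0·p0·p0·p0·p4'   (distribution)
    = p0·p0·p4'   (idempotence)
    = p0·p4'   (idempotence)
Both reduce to p0·p4', so they are equivalent.

Yes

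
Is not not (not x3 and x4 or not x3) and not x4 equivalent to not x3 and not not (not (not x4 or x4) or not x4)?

E1: not not (not x3 and x4 or not x3) and not x4
    = not not not x3 and not x4
    = not x3 and not x4
E2: not x3 and not not (not (not x4 or x4) or not x4)
    = not x3 and not ((not x4 or x4) and x4)
    = not x3 and not x4
Both reduce to not x3 and not x4, so they are equivalent.

Yes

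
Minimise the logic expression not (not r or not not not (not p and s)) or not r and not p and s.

not (not r or not not not (not p and s)) or not r and not p and s
= not (not r or not (not p and s)) or not r and not p and s   [double negation]
= r and not p and s or not r and not p and s   [De Morgan]
= not p and s   [distribution]

not p and s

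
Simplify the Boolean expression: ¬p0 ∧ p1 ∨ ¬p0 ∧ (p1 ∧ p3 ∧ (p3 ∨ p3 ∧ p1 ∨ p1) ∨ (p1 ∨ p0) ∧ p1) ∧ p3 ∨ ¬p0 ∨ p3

¬p0 ∨ p3

¬p0 ∧ p1 ∨ ¬p0 ∧ (p1 ∧ p3 ∧ (p3 ∨ p3 ∧ p1 ∨ p1) ∨ (p1 ∨ p0) ∧ p1) ∧ p3 ∨ ¬p0 ∨ p3
= ¬p0 ∧ p1 ∨ ¬p0 ∧ (p1 ∧ p3 ∧ (p3 ∨ p3 ∧ p1 ∨ p1) ∨ p1) ∧ p3 ∨ ¬p0 ∨ p3   — absorption
= ¬p0 ∧ p1 ∨ ¬p0 ∧ (p1 ∧ p3 ∧ (p3 ∨ p1) ∨ p1) ∧ p3 ∨ ¬p0 ∨ p3   — absorption
= ¬p0 ∧ p1 ∨ ¬p0 ∧ (p1 ∧ p3 ∨ p1) ∧ p3 ∨ ¬p0 ∨ p3   — absorption
= ¬p0 ∧ p1 ∨ ¬p0 ∧ p1 ∧ p3 ∨ ¬p0 ∨ p3   — absorption
= ¬p0 ∧ p1 ∨ ¬p0 ∨ p3   — absorption
= ¬p0 ∨ p3   — absorption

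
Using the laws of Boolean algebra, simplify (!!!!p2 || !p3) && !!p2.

p2

(!!!!p2 || !p3) && !!p2
= (!!p2 || !p3) && !!p2   (double negation)
= !!p2   (absorption)
= p2   (double negation)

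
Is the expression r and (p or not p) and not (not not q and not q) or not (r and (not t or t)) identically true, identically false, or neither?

r and (p or not p) and not (not not q and not q) or not (r and (not t or t))
= r and not (not not q and not q) or not (r and (not t or t))
= r and (not q or q) or not (r and (not t or t))
= r or not (r and (not t or t))
= r or not r
= True

identically true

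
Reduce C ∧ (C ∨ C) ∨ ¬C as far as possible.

C ∧ (C ∨ C) ∨ ¬C
= C ∧ C ∨ ¬C   [idempotence]
= C ∨ ¬C   [idempotence]
= True   [complement]

True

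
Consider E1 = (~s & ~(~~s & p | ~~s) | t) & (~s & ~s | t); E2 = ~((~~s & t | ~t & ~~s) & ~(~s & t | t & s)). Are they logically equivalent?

Yes

E1: (~s & ~(~~s & p | ~~s) | t) & (~s & ~s | t)
    = (~s & ~~~s | t) & (~s & ~s | t)
    = (~s & ~s | t) & (~s & ~s | t)
    = ~s & ~s | t
    = ~s | t
E2: ~((~~s & t | ~t & ~~s) & ~(~s & t | t & s))
    = ~(~~s & ~(~s & t | t & s))
    = ~s | ~s & t | t & s
    = ~s | t
Both reduce to ~s | t, so they are equivalent.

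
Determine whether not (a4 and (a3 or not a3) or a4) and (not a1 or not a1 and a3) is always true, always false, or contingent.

contingent

not (a4 and (a3 or not a3) or a4) and (not a1 or not a1 and a3)
= not (a4 or a4) and (not a1 or not a1 and a3)   [complement / identity]
= not (a4 or a4) and not a1   [absorption]
= not a4 and not a1   [idempotence]
This depends on a1, a4, so it is not a constant.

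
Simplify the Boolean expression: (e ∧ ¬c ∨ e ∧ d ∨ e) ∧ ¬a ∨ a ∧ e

(e ∧ ¬c ∨ e ∧ d ∨ e) ∧ ¬a ∨ a ∧ e
= (e ∧ ¬c ∨ e) ∧ ¬a ∨ a ∧ e   (absorption)
= e ∧ ¬a ∨ a ∧ e   (absorption)
= e   (distribution)

e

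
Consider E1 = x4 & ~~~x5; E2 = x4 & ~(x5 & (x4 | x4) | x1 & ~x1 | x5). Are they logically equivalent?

Yes

E1: x4 & ~~~x5
    = x4 & ~x5   — double negation
E2: x4 & ~(x5 & (x4 | x4) | x1 & ~x1 | x5)
    = x4 & ~(x5 & x4 | x1 & ~x1 | x5)   — idempotence
    = x4 & ~(x5 & x4 | x5)   — complement / identity
    = x4 & ~x5   — absorption
Both reduce to x4 & ~x5, so they are equivalent.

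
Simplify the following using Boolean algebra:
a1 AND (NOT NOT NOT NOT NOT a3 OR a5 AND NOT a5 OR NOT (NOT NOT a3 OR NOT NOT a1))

a1 AND (NOT NOT NOT NOT NOT a3 OR a5 AND NOT a5 OR NOT (NOT NOT a3 OR NOT NOT a1))
= a1 AND (NOT NOT NOT NOT NOT a3 OR NOT (NOT NOT a3 OR NOT NOT a1))   [complement / identity]
= a1 AND (NOT NOT NOT NOT NOT a3 OR NOT a3 AND NOT a1)   [De Morgan]
= a1 AND (NOT NOT NOT a3 OR NOT a3 AND NOT a1)   [double negation]
= a1 AND (NOT a3 OR NOT a3 AND NOT a1)   [double negation]
= a1 AND NOT a3   [absorption]

a1 AND NOT a3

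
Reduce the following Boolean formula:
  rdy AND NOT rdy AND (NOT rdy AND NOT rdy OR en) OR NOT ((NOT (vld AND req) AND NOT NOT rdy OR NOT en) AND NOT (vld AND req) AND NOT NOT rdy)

rdy AND NOT rdy AND (NOT rdy AND NOT rdy OR en) OR NOT ((NOT (vld AND req) AND NOT NOT rdy OR NOT en) AND NOT (vld AND req) AND NOT NOT rdy)
= rdy AND NOT rdy AND (NOT rdy AND NOT rdy OR en) OR NOT (NOT (vld AND req) AND NOT NOT rdy)
= rdy AND NOT rdy AND (NOT rdy OR en) OR NOT (NOT (vld AND req) AND NOT NOT rdy)
= rdy AND NOT rdy OR NOT (NOT (vld AND req) AND NOT NOT rdy)
= NOT (NOT (vld AND req) AND NOT NOT rdy)
= vld AND req OR NOT rdy

vld AND req OR NOT rdy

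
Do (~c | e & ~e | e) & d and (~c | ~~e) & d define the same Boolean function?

E1: (~c | e & ~e | e) & d
    = (~c | e) & d   — complement / identity
E2: (~c | ~~e) & d
    = (~c | e) & d   — double negation
Both reduce to (~c | e) & d, so they are equivalent.

Yes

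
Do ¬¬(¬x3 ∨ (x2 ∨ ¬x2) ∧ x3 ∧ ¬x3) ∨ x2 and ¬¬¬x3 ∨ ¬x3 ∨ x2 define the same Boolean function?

E1: ¬¬(¬x3 ∨ (x2 ∨ ¬x2) ∧ x3 ∧ ¬x3) ∨ x2
    = ¬¬(¬x3 ∨ x3 ∧ ¬x3) ∨ x2   [complement / identity]
    = ¬x3 ∨ x3 ∧ ¬x3 ∨ x2   [double negation]
    = ¬x3 ∨ x2   [complement / identity]
E2: ¬¬¬x3 ∨ ¬x3 ∨ x2
    = ¬x3 ∨ ¬x3 ∨ x2   [double negation]
    = ¬x3 ∨ x2   [idempotence]
Both reduce to ¬x3 ∨ x2, so they are equivalent.

Yes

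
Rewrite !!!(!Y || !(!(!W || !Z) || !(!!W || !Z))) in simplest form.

!!!(!Y || !(!(!W || !Z) || !(!!W || !Z)))
= !!!(!Y || !(W && Z || !(!!W || !Z)))   (De Morgan)
= !!!(!Y || !(W && Z || !W && Z))   (De Morgan)
= !!!(!Y || !Z)   (distribution)
= !!(Y && Z)   (De Morgan)
= Y && Z   (double negation)

Y && Z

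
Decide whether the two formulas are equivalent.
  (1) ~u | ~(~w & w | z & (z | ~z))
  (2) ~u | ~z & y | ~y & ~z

Yes

E1: ~u | ~(~w & w | z & (z | ~z))
    = ~u | ~(~w & w | z)
    = ~u | ~z
E2: ~u | ~z & y | ~y & ~z
    = ~u | ~z
Both reduce to ~u | ~z, so they are equivalent.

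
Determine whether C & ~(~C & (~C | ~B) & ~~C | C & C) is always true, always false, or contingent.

C & ~(~C & (~C | ~B) & ~~C | C & C)
= C & ~(~C & ~~C | C & C)   (absorption)
= C & ~(~C & C | C & C)   (double negation)
= C & ~C   (distribution)
= 0   (complement)

always false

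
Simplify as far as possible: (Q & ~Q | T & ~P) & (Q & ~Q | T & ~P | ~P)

(Q & ~Q | T & ~P) & (Q & ~Q | T & ~P | ~P)
= Q & ~Q | T & ~P   [absorption]
= T & ~P   [complement / identity]

T & ~P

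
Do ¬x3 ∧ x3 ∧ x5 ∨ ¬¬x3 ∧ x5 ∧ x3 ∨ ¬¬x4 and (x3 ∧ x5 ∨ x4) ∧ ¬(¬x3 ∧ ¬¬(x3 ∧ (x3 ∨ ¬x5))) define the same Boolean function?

Yes

E1: ¬x3 ∧ x3 ∧ x5 ∨ ¬¬x3 ∧ x5 ∧ x3 ∨ ¬¬x4
    = ¬x3 ∧ x3 ∧ x5 ∨ ¬¬x3 ∧ x5 ∧ x3 ∨ x4   [double negation]
    = ¬x3 ∧ x3 ∧ x5 ∨ x3 ∧ x5 ∧ x3 ∨ x4   [double negation]
    = x3 ∧ x5 ∨ x4   [distribution]
E2: (x3 ∧ x5 ∨ x4) ∧ ¬(¬x3 ∧ ¬¬(x3 ∧ (x3 ∨ ¬x5)))
    = (x3 ∧ x5 ∨ x4) ∧ (x3 ∨ ¬(x3 ∧ (x3 ∨ ¬x5)))   [De Morgan]
    = (x3 ∧ x5 ∨ x4) ∧ (x3 ∨ ¬x3)   [absorption]
    = x3 ∧ x5 ∨ x4   [complement / identity]
Both reduce to x3 ∧ x5 ∨ x4, so they are equivalent.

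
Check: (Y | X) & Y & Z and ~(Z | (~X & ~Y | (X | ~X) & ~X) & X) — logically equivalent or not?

E1: (Y | X) & Y & Z
    = Y & Z   (absorption)
E2: ~(Z | (~X & ~Y | (X | ~X) & ~X) & X)
    = ~(Z | (~X & ~Y | ~X) & X)   (complement / identity)
    = ~(Z | ~X & X)   (absorption)
    = ~Z   (complement / identity)
These differ: at X=1, Y=1, Z=0, E1 = 0 but E2 = 1.

No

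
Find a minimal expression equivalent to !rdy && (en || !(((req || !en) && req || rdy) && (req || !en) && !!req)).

!rdy && (en || !(((req || !en) && req || rdy) && (req || !en) && !!req))
= !rdy && (en || !(((req || !en) && req || rdy) && (req || !en) && req))   — double negation
= !rdy && (en || !((req || !en) && req))   — absorption
= !rdy && (en || !req)   — absorption

!rdy && (en || !req)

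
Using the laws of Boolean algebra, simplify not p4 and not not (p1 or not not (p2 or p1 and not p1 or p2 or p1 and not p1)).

not p4 and (p1 or p2)

not p4 and not not (p1 or not not (p2 or p1 and not p1 or p2 or p1 and not p1))
= not p4 and not not (p1 or p2 or p1 and not p1 or p2 or p1 and not p1)   (double negation)
= not p4 and (p1 or p2 or p1 and not p1 or p2 or p1 and not p1)   (double negation)
= not p4 and (p1 or p2 or p1 and not p1)   (idempotence)
= not p4 and (p1 or p2)   (complement / identity)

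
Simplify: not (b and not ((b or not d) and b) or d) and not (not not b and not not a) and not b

not (b and not ((b or not d) and b) or d) and not (not not b and not not a) and not b
= not (b and not b or d) and not (not not b and not not a) and not b   (absorption)
= not (b and not b or d) and (not b or not a) and not b   (De Morgan)
= not (b and not b or d) and not b   (absorption)
= not d and not b   (complement / identity)

not d and not b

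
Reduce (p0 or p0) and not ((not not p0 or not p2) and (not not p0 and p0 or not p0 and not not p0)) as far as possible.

False

(p0 or p0) and not ((not not p0 or not p2) and (not not p0 and p0 or not p0 and not not p0))
= (p0 or p0) and not ((not not p0 or not p2) and not not p0)   [distribution]
= (p0 or p0) and not not not p0   [absorption]
= (p0 or p0) and not p0   [double negation]
= p0 and not p0   [idempotence]
= False   [complement]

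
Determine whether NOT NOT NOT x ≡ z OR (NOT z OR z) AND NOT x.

E1: NOT NOT NOT x
    = NOT x
E2: z OR (NOT z OR z) AND NOT x
    = z OR NOT x
These differ: at x=1, z=1, E1 = 0 but E2 = 1.

No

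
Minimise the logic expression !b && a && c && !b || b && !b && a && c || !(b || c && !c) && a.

!b && a

!b && a && c && !b || b && !b && a && c || !(b || c && !c) && a
= !b && a && c && !b || b && !b && a && c || !b && a   (complement / identity)
= !b && a && c || !b && a   (distribution)
= !b && a   (absorption)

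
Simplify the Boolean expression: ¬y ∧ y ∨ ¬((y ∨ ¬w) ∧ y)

¬y ∧ y ∨ ¬((y ∨ ¬w) ∧ y)
= ¬y ∧ y ∨ ¬y   (absorption)
= ¬y   (complement / identity)

¬y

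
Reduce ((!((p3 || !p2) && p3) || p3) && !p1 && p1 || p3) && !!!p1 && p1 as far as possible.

((!((p3 || !p2) && p3) || p3) && !p1 && p1 || p3) && !!!p1 && p1
= ((!p3 || p3) && !p1 && p1 || p3) && !!!p1 && p1
= (!p1 && p1 || p3) && !!!p1 && p1
= (!p1 && p1 || p3) && !p1 && p1
= !p1 && p1
= false

false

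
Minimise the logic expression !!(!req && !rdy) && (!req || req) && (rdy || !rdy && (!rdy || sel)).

!req && !rdy

!!(!req && !rdy) && (!req || req) && (rdy || !rdy && (!rdy || sel))
= !!(!req && !rdy) && (!req || req) && (rdy || !rdy)   — absorption
= !req && !rdy && (!req || req) && (rdy || !rdy)   — double negation
= !req && !rdy && (!req || req)   — complement / identity
= !req && !rdy   — complement / identity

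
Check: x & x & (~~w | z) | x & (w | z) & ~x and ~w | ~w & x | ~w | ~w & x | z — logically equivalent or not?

E1: x & x & (~~w | z) | x & (w | z) & ~x
    = x & x & (w | z) | x & (w | z) & ~x   (double negation)
    = x & (w | z)   (distribution)
E2: ~w | ~w & x | ~w | ~w & x | z
    = ~w | ~w & x | z   (idempotence)
    = ~w | z   (absorption)
These differ: at w=0, x=0, z=0, E1 = 0 but E2 = 1.

No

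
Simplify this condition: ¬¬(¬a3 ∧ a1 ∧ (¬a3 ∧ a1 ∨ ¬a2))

¬¬(¬a3 ∧ a1 ∧ (¬a3 ∧ a1 ∨ ¬a2))
= ¬¬(¬a3 ∧ a1)   [absorption]
= ¬a3 ∧ a1   [double negation]

¬a3 ∧ a1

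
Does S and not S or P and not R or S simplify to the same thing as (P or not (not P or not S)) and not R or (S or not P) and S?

E1: S and not S or P and not R or S
    = P and not R or S   — complement / identity
E2: (P or not (not P or not S)) and not R or (S or not P) and S
    = (P or P and S) and not R or (S or not P) and S   — De Morgan
    = (P or P and S) and not R or S   — absorption
    = P and not R or S   — absorption
Both reduce to P and not R or S, so they are equivalent.

Yes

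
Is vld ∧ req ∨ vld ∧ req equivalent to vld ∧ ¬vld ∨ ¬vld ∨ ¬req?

E1: vld ∧ req ∨ vld ∧ req
    = vld ∧ req
E2: vld ∧ ¬vld ∨ ¬vld ∨ ¬req
    = ¬vld ∨ ¬req
These differ: at req=0, vld=0, E1 = 0 but E2 = 1.

No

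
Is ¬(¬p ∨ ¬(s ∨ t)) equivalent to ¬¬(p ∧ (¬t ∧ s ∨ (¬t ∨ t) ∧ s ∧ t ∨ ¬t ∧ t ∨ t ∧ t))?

Yes

E1: ¬(¬p ∨ ¬(s ∨ t))
    = p ∧ (s ∨ t)
E2: ¬¬(p ∧ (¬t ∧ s ∨ (¬t ∨ t) ∧ s ∧ t ∨ ¬t ∧ t ∨ t ∧ t))
    = ¬¬(p ∧ (¬t ∧ s ∨ (¬t ∨ t) ∧ s ∧ t ∨ t))
    = ¬¬(p ∧ (¬t ∧ s ∨ s ∧ t ∨ t))
    = p ∧ (¬t ∧ s ∨ s ∧ t ∨ t)
    = p ∧ (s ∨ t)
Both reduce to p ∧ (s ∨ t), so they are equivalent.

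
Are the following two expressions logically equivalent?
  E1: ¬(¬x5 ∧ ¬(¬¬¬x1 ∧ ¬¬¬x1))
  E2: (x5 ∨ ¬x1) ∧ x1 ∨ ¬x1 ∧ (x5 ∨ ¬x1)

E1: ¬(¬x5 ∧ ¬(¬¬¬x1 ∧ ¬¬¬x1))
    = ¬(¬x5 ∧ ¬¬¬¬x1)   (idempotence)
    = ¬(¬x5 ∧ ¬¬x1)   (double negation)
    = x5 ∨ ¬x1   (De Morgan)
E2: (x5 ∨ ¬x1) ∧ x1 ∨ ¬x1 ∧ (x5 ∨ ¬x1)
    = x5 ∨ ¬x1   (distribution)
Both reduce to x5 ∨ ¬x1, so they are equivalent.

Yes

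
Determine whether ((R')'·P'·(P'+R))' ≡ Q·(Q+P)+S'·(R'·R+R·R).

No

E1: ((R')'·P'·(P'+R))'
    = ((R')'·P')'
    = R'+P
E2: Q·(Q+P)+S'·(R'·R+R·R)
    = Q·(Q+P)+S'·R
    = Q+S'·R
These differ: at P=0, Q=0, R=0, S=1, E1 = 1 but E2 = 0.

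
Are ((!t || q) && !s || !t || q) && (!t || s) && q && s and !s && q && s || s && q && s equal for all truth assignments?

E1: ((!t || q) && !s || !t || q) && (!t || s) && q && s
    = (!t || q) && (!t || s) && q && s   — absorption
    = (q && s || !t) && q && s   — distribution
    = q && s   — absorption
E2: !s && q && s || s && q && s
    = q && s   — distribution
Both reduce to q && s, so they are equivalent.

Yes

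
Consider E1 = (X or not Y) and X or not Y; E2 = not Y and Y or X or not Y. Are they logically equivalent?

Yes

E1: (X or not Y) and X or not Y
    = X or not Y
E2: not Y and Y or X or not Y
    = X or not Y
Both reduce to X or not Y, so they are equivalent.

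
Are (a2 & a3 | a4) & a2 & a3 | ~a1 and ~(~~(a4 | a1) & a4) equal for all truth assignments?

E1: (a2 & a3 | a4) & a2 & a3 | ~a1
    = a2 & a3 | ~a1   — absorption
E2: ~(~~(a4 | a1) & a4)
    = ~((a4 | a1) & a4)   — double negation
    = ~a4   — absorption
These differ: at a1=0, a2=0, a3=0, a4=1, E1 = 1 but E2 = 0.

No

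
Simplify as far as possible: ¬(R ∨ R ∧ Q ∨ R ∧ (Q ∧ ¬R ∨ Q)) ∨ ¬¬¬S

¬(R ∨ R ∧ Q ∨ R ∧ (Q ∧ ¬R ∨ Q)) ∨ ¬¬¬S
= ¬(R ∨ R ∧ Q ∨ R ∧ (Q ∧ ¬R ∨ Q)) ∨ ¬S   (double negation)
= ¬(R ∨ R ∧ Q ∨ R ∧ Q) ∨ ¬S   (absorption)
= ¬(R ∨ R ∧ Q) ∨ ¬S   (idempotence)
= ¬R ∨ ¬S   (absorption)

¬R ∨ ¬S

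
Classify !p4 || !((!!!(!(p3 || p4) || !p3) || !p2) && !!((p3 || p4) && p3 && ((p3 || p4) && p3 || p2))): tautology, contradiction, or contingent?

contingent

!p4 || !((!!!(!(p3 || p4) || !p3) || !p2) && !!((p3 || p4) && p3 && ((p3 || p4) && p3 || p2)))
= !p4 || !((!!!(!(p3 || p4) || !p3) || !p2) && !!((p3 || p4) && p3))
= !p4 || !((!!((p3 || p4) && p3) || !p2) && !!((p3 || p4) && p3))
= !p4 || !!!((p3 || p4) && p3)
= !p4 || !((p3 || p4) && p3)
= !p4 || !p3
This depends on p3, p4, so it is not a constant.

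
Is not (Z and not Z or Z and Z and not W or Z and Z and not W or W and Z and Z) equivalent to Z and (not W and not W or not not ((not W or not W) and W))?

No

E1: not (Z and not Z or Z and Z and not W or Z and Z and not W or W and Z and Z)
    = not (Z and not Z or Z and Z and not W or Z and Z)   — distribution
    = not (Z and not Z or Z and Z)   — absorption
    = not Z   — distribution
E2: Z and (not W and not W or not not ((not W or not W) and W))
    = Z and (not W and not W or (not W or not W) and W)   — double negation
    = Z and (not W and not W or not W and W)   — idempotence
    = Z and not W   — distribution
These differ: at W=0, Z=0, E1 = 1 but E2 = 0.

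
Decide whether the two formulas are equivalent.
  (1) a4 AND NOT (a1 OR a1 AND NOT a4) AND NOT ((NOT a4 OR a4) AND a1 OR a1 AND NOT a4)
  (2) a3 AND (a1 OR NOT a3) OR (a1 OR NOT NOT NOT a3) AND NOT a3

E1: a4 AND NOT (a1 OR a1 AND NOT a4) AND NOT ((NOT a4 OR a4) AND a1 OR a1 AND NOT a4)
    = a4 AND NOT (a1 OR a1 AND NOT a4) AND NOT (a1 OR a1 AND NOT a4)   [complement / identity]
    = a4 AND NOT (a1 OR a1 AND NOT a4)   [idempotence]
    = a4 AND NOT a1   [absorption]
E2: a3 AND (a1 OR NOT a3) OR (a1 OR NOT NOT NOT a3) AND NOT a3
    = a3 AND (a1 OR NOT a3) OR (a1 OR NOT a3) AND NOT a3   [double negation]
    = a1 OR NOT a3   [distribution]
These differ: at a1=1, a3=0, a4=0, E1 = 0 but E2 = 1.

No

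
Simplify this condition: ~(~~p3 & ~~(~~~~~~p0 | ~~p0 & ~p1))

~(~~p3 & ~~(~~~~~~p0 | ~~p0 & ~p1))
= ~(~~p3 & ~~(~~~~p0 | ~~p0 & ~p1))
= ~(~~p3 & ~~(~~p0 | ~~p0 & ~p1))
= ~(~~p3 & ~~~~p0)
= ~p3 | ~~~p0
= ~p3 | ~p0

~p3 | ~p0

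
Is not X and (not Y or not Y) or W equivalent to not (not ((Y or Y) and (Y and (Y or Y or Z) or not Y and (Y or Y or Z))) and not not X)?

E1: not X and (not Y or not Y) or W
    = not X and not Y or W   (idempotence)
E2: not (not ((Y or Y) and (Y and (Y or Y or Z) or not Y and (Y or Y or Z))) and not not X)
    = not (not ((Y or Y) and (Y or Y or Z)) and not not X)   (distribution)
    = (Y or Y) and (Y or Y or Z) or not X   (De Morgan)
    = Y or Y or not X   (absorption)
    = Y or not X   (idempotence)
These differ: at W=0, X=0, Y=1, Z=0, E1 = 0 but E2 = 1.

No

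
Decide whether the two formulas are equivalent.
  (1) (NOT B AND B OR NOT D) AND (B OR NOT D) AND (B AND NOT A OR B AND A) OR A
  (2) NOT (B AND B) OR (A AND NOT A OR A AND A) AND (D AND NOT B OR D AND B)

E1: (NOT B AND B OR NOT D) AND (B OR NOT D) AND (B AND NOT A OR B AND A) OR A
    = (NOT B AND B OR NOT D) AND (B OR NOT D) AND B OR A   (distribution)
    = NOT D AND (B OR NOT D) AND B OR A   (complement / identity)
    = NOT D AND B OR A   (absorption)
E2: NOT (B AND B) OR (A AND NOT A OR A AND A) AND (D AND NOT B OR D AND B)
    = NOT (B AND B) OR (A AND NOT A OR A AND A) AND D   (distribution)
    = NOT B OR (A AND NOT A OR A AND A) AND D   (idempotence)
    = NOT B OR A AND D   (distribution)
These differ: at A=0, B=0, D=0, E1 = 0 but E2 = 1.

No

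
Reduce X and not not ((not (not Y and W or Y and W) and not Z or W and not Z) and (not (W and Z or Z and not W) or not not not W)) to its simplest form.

X and not not ((not (not Y and W or Y and W) and not Z or W and not Z) and (not (W and Z or Z and not W) or not not not W))
= X and (not (not Y and W or Y and W) and not Z or W and not Z) and (not (W and Z or Z and not W) or not not not W)   [double negation]
= X and (not (not Y and W or Y and W) and not Z or W and not Z) and (not Z or not not not W)   [distribution]
= X and (not W and not Z or W and not Z) and (not Z or not not not W)   [distribution]
= X and not Z and (not Z or not not not W)   [distribution]
= X and not Z and (not Z or not W)   [double negation]
= X and not Z   [absorption]

X and not Z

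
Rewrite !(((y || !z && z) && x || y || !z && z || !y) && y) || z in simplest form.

!(((y || !z && z) && x || y || !z && z || !y) && y) || z
= !((y || !z && z || !y) && y) || z   (absorption)
= !((y || !y) && y) || z   (complement / identity)
= !y || z   (complement / identity)

!y || z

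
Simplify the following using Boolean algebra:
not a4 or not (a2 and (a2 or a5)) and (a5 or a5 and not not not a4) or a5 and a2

not a4 or a5

not a4 or not (a2 and (a2 or a5)) and (a5 or a5 and not not not a4) or a5 and a2
= not a4 or not a2 and (a5 or a5 and not not not a4) or a5 and a2   (absorption)
= not a4 or not a2 and (a5 or a5 and not a4) or a5 and a2   (double negation)
= not a4 or not a2 and a5 or a5 and a2   (absorption)
= not a4 or a5   (distribution)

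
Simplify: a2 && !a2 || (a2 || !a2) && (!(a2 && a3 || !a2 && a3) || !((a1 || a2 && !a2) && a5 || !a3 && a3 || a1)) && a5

a2 && !a2 || (a2 || !a2) && (!(a2 && a3 || !a2 && a3) || !((a1 || a2 && !a2) && a5 || !a3 && a3 || a1)) && a5
= a2 && !a2 || (!(a2 && a3 || !a2 && a3) || !((a1 || a2 && !a2) && a5 || !a3 && a3 || a1)) && a5   — complement / identity
= a2 && !a2 || (!(a2 && a3 || !a2 && a3) || !(a1 && a5 || !a3 && a3 || a1)) && a5   — complement / identity
= a2 && !a2 || (!(a2 && a3 || !a2 && a3) || !(a1 && a5 || a1)) && a5   — complement / identity
= a2 && !a2 || (!a3 || !(a1 && a5 || a1)) && a5   — distribution
= (!a3 || !(a1 && a5 || a1)) && a5   — complement / identity
= (!a3 || !a1) && a5   — absorption

(!a3 || !a1) && a5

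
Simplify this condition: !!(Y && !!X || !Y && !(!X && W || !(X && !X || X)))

!!(Y && !!X || !Y && !(!X && W || !(X && !X || X)))
= Y && !!X || !Y && !(!X && W || !(X && !X || X))
= Y && !!X || !Y && !(!X && W || !X)
= Y && !!X || !Y && !!X
= !!X
= X

X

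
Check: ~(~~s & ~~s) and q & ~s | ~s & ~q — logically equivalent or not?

E1: ~(~~s & ~~s)
    = ~s | ~s   (De Morgan)
    = ~s   (idempotence)
E2: q & ~s | ~s & ~q
    = ~s   (distribution)
Both reduce to ~s, so they are equivalent.

Yes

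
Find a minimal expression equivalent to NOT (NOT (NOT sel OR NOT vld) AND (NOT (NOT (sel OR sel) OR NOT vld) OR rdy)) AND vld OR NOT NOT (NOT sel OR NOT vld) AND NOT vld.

NOT sel OR NOT vld

NOT (NOT (NOT sel OR NOT vld) AND (NOT (NOT (sel OR sel) OR NOT vld) OR rdy)) AND vld OR NOT NOT (NOT sel OR NOT vld) AND NOT vld
= NOT (NOT (NOT sel OR NOT vld) AND (NOT (NOT sel OR NOT vld) OR rdy)) AND vld OR NOT NOT (NOT sel OR NOT vld) AND NOT vld   — idempotence
= NOT NOT (NOT sel OR NOT vld) AND vld OR NOT NOT (NOT sel OR NOT vld) AND NOT vld   — absorption
= NOT NOT (NOT sel OR NOT vld)   — distribution
= NOT sel OR NOT vld   — double negation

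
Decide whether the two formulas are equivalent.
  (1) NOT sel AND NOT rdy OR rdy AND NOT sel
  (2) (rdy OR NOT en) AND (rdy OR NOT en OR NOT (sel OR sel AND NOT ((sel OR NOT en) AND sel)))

E1: NOT sel AND NOT rdy OR rdy AND NOT sel
    = NOT sel
E2: (rdy OR NOT en) AND (rdy OR NOT en OR NOT (sel OR sel AND NOT ((sel OR NOT en) AND sel)))
    = (rdy OR NOT en) AND (rdy OR NOT en OR NOT (sel OR sel AND NOT sel))
    = (rdy OR NOT en) AND (rdy OR NOT en OR NOT sel)
    = rdy OR NOT en
These differ: at en=0, rdy=0, sel=1, E1 = 0 but E2 = 1.

No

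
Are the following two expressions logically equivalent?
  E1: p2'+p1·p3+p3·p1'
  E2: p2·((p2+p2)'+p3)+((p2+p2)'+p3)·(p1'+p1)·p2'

Yes

E1: p2'+p1·p3+p3·p1'
    = p2'+p3   — distribution
E2: p2·((p2+p2)'+p3)+((p2+p2)'+p3)·(p1'+p1)·p2'
    = p2·((p2+p2)'+p3)+((p2+p2)'+p3)·p2'   — complement / identity
    = (p2+p2)'+p3   — distribution
    = p2'+p3   — idempotence
Both reduce to p2'+p3, so they are equivalent.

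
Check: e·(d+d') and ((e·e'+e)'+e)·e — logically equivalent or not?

E1: e·(d+d')
    = e
E2: ((e·e'+e)'+e)·e
    = (e'+e)·e
    = e
Both reduce to e, so they are equivalent.

Yes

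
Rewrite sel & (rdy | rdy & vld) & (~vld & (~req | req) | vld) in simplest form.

sel & rdy

sel & (rdy | rdy & vld) & (~vld & (~req | req) | vld)
= sel & (rdy | rdy & vld) & (~vld | vld)   (complement / identity)
= sel & rdy & (~vld | vld)   (absorption)
= sel & rdy   (complement / identity)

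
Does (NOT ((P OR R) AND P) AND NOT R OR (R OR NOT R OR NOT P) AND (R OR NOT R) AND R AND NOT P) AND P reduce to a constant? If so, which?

yes, False

(NOT ((P OR R) AND P) AND NOT R OR (R OR NOT R OR NOT P) AND (R OR NOT R) AND R AND NOT P) AND P
= (NOT ((P OR R) AND P) AND NOT R OR (R OR NOT R) AND R AND NOT P) AND P   — absorption
= (NOT P AND NOT R OR (R OR NOT R) AND R AND NOT P) AND P   — absorption
= (NOT P AND NOT R OR R AND NOT P) AND P   — complement / identity
= NOT P AND P   — distribution
= FALSE   — complement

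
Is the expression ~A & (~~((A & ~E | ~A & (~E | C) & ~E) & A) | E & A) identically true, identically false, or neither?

identically false

~A & (~~((A & ~E | ~A & (~E | C) & ~E) & A) | E & A)
= ~A & ((A & ~E | ~A & (~E | C) & ~E) & A | E & A)   — double negation
= ~A & ((A & ~E | ~A & ~E) & A | E & A)   — absorption
= ~A & (~E & A | E & A)   — distribution
= ~A & A   — distribution
= 0   — complement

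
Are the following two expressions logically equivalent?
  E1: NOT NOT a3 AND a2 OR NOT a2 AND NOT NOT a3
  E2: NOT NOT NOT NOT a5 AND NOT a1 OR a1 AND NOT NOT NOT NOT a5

E1: NOT NOT a3 AND a2 OR NOT a2 AND NOT NOT a3
    = NOT NOT a3   [distribution]
    = a3   [double negation]
E2: NOT NOT NOT NOT a5 AND NOT a1 OR a1 AND NOT NOT NOT NOT a5
    = NOT NOT NOT NOT a5   [distribution]
    = NOT NOT a5   [double negation]
    = a5   [double negation]
These differ: at a1=0, a2=0, a3=1, a5=0, E1 = 1 but E2 = 0.

No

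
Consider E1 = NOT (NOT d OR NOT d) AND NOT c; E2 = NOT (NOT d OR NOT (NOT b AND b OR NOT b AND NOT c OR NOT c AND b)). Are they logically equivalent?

Yes

E1: NOT (NOT d OR NOT d) AND NOT c
    = NOT NOT d AND NOT c   — idempotence
    = d AND NOT c   — double negation
E2: NOT (NOT d OR NOT (NOT b AND b OR NOT b AND NOT c OR NOT c AND b))
    = NOT (NOT d OR NOT (NOT b AND NOT c OR NOT c AND b))   — complement / identity
    = NOT (NOT d OR NOT NOT c)   — distribution
    = d AND NOT c   — De Morgan
Both reduce to d AND NOT c, so they are equivalent.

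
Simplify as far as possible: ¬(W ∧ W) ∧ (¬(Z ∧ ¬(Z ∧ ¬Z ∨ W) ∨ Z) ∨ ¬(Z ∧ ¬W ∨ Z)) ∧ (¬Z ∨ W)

¬(W ∧ W) ∧ (¬(Z ∧ ¬(Z ∧ ¬Z ∨ W) ∨ Z) ∨ ¬(Z ∧ ¬W ∨ Z)) ∧ (¬Z ∨ W)
= ¬W ∧ (¬(Z ∧ ¬(Z ∧ ¬Z ∨ W) ∨ Z) ∨ ¬(Z ∧ ¬W ∨ Z)) ∧ (¬Z ∨ W)   (idempotence)
= ¬W ∧ (¬(Z ∧ ¬W ∨ Z) ∨ ¬(Z ∧ ¬W ∨ Z)) ∧ (¬Z ∨ W)   (complement / identity)
= ¬W ∧ ¬(Z ∧ ¬W ∨ Z) ∧ (¬Z ∨ W)   (idempotence)
= ¬W ∧ ¬Z ∧ (¬Z ∨ W)   (absorption)
= ¬W ∧ ¬Z   (absorption)

¬W ∧ ¬Z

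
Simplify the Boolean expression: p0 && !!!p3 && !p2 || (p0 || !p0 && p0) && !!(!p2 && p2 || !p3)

p0 && !p3

p0 && !!!p3 && !p2 || (p0 || !p0 && p0) && !!(!p2 && p2 || !p3)
= p0 && !!!p3 && !p2 || p0 && !!(!p2 && p2 || !p3)   (complement / identity)
= p0 && !!!p3 && !p2 || p0 && !!!p3   (complement / identity)
= p0 && !!!p3   (absorption)
= p0 && !p3   (double negation)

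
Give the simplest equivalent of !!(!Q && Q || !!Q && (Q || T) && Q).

!!(!Q && Q || !!Q && (Q || T) && Q)
= !!(!Q && Q || Q && (Q || T) && Q)   [double negation]
= !!(!Q && Q || Q && Q)   [absorption]
= !Q && Q || Q && Q   [double negation]
= Q   [distribution]

Q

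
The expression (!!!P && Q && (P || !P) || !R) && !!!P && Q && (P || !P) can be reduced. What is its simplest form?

!P && Q

(!!!P && Q && (P || !P) || !R) && !!!P && Q && (P || !P)
= !!!P && Q && (P || !P)
= !!!P && Q
= !P && Q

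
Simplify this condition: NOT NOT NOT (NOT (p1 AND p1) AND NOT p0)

NOT NOT NOT (NOT (p1 AND p1) AND NOT p0)
= NOT NOT NOT (NOT p1 AND NOT p0)
= NOT NOT (p1 OR p0)
= p1 OR p0

p1 OR p0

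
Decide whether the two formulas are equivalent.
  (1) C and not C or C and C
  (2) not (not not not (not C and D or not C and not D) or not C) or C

Yes

E1: C and not C or C and C
    = C   — distribution
E2: not (not not not (not C and D or not C and not D) or not C) or C
    = not not (not C and D or not C and not D) and C or C   — De Morgan
    = not not not C and C or C   — distribution
    = not C and C or C   — double negation
    = C   — complement / identity
Both reduce to C, so they are equivalent.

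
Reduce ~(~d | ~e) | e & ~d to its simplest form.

e

~(~d | ~e) | e & ~d
= d & e | e & ~d
= e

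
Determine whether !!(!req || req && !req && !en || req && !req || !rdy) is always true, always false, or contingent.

!!(!req || req && !req && !en || req && !req || !rdy)
= !!(!req || req && !req || !rdy)   (absorption)
= !!(!req || !rdy)   (complement / identity)
= !req || !rdy   (double negation)
This depends on rdy, req, so it is not a constant.

contingent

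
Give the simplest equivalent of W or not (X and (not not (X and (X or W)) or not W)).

W or not (X and (not not (X and (X or W)) or not W))
= W or not (X and (X and (X or W) or not W))   [double negation]
= W or not (X and (X or not W))   [absorption]
= W or not X   [absorption]

W or not X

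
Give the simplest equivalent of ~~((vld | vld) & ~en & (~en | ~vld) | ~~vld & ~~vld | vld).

~~((vld | vld) & ~en & (~en | ~vld) | ~~vld & ~~vld | vld)
= ~~((vld | vld) & ~en | ~~vld & ~~vld | vld)
= ~~((vld | vld) & ~en | ~~vld | vld)
= ~~((vld | vld) & ~en | vld | vld)
= ~~(vld | vld)
= vld | vld
= vld

vld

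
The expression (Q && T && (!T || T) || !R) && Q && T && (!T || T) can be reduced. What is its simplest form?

Q && T

(Q && T && (!T || T) || !R) && Q && T && (!T || T)
= Q && T && (!T || T)   — absorption
= Q && T   — complement / identity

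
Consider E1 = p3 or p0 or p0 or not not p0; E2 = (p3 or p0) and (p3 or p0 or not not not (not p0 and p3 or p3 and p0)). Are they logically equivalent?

E1: p3 or p0 or p0 or not not p0
    = p3 or p0 or not not p0   — idempotence
    = p3 or p0 or p0   — double negation
    = p3 or p0   — idempotence
E2: (p3 or p0) and (p3 or p0 or not not not (not p0 and p3 or p3 and p0))
    = (p3 or p0) and (p3 or p0 or not (not p0 and p3 or p3 and p0))   — double negation
    = p3 or p0 and (p0 or not (not p0 and p3 or p3 and p0))   — distribution
    = p3 or p0 and (p0 or not p3)   — distribution
    = p3 or p0   — absorption
Both reduce to p3 or p0, so they are equivalent.

Yes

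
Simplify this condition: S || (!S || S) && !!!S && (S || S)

S

S || (!S || S) && !!!S && (S || S)
= S || (!S || S) && !!!S && S   — idempotence
= S || (!S || S) && !S && S   — double negation
= S || !S && S   — complement / identity
= S   — complement / identity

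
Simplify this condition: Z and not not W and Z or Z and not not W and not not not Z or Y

Z and W or Y

Z and not not W and Z or Z and not not W and not not not Z or Y
= Z and not not W and Z or Z and not not W and not Z or Y   — double negation
= Z and not not W or Y   — distribution
= Z and W or Y   — double negation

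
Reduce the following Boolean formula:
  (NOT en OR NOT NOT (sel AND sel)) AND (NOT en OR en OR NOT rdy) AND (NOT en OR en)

(NOT en OR NOT NOT (sel AND sel)) AND (NOT en OR en OR NOT rdy) AND (NOT en OR en)
= (NOT en OR sel AND sel) AND (NOT en OR en OR NOT rdy) AND (NOT en OR en)   (double negation)
= (NOT en OR sel) AND (NOT en OR en OR NOT rdy) AND (NOT en OR en)   (idempotence)
= (NOT en OR sel) AND (NOT en OR en)   (absorption)
= NOT en OR sel   (complement / identity)

NOT en OR sel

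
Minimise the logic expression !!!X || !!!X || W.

!X || W

!!!X || !!!X || W
= !!!X || W   — idempotence
= !X || W   — double negation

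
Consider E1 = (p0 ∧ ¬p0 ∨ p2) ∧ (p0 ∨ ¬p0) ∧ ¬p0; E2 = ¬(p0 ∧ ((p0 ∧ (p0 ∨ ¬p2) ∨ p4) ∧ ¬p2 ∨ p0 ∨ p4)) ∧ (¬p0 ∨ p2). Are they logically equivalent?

No

E1: (p0 ∧ ¬p0 ∨ p2) ∧ (p0 ∨ ¬p0) ∧ ¬p0
    = p2 ∧ (p0 ∨ ¬p0) ∧ ¬p0   (complement / identity)
    = p2 ∧ ¬p0   (complement / identity)
E2: ¬(p0 ∧ ((p0 ∧ (p0 ∨ ¬p2) ∨ p4) ∧ ¬p2 ∨ p0 ∨ p4)) ∧ (¬p0 ∨ p2)
    = ¬(p0 ∧ ((p0 ∨ p4) ∧ ¬p2 ∨ p0 ∨ p4)) ∧ (¬p0 ∨ p2)   (absorption)
    = ¬(p0 ∧ (p0 ∨ p4)) ∧ (¬p0 ∨ p2)   (absorption)
    = ¬p0 ∧ (¬p0 ∨ p2)   (absorption)
    = ¬p0   (absorption)
These differ: at p0=0, p2=0, p4=0, E1 = 0 but E2 = 1.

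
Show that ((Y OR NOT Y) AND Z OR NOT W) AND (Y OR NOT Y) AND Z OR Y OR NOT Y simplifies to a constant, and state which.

TRUE

((Y OR NOT Y) AND Z OR NOT W) AND (Y OR NOT Y) AND Z OR Y OR NOT Y
= (Y OR NOT Y) AND Z OR Y OR NOT Y   — absorption
= Y OR NOT Y   — absorption
= TRUE   — complement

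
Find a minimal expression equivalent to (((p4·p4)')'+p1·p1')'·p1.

(((p4·p4)')'+p1·p1')'·p1
= (((p4·p4)')')'·p1   — complement / identity
= (p4·p4)'·p1   — double negation
= p4'·p1   — idempotence

p4'·p1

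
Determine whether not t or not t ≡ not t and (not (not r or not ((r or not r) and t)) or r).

No

E1: not t or not t
    = not t   (idempotence)
E2: not t and (not (not r or not ((r or not r) and t)) or r)
    = not t and (r and (r or not r) and t or r)   (De Morgan)
    = not t and (r and t or r)   (complement / identity)
    = not t and r   (absorption)
These differ: at r=0, t=0, E1 = 1 but E2 = 0.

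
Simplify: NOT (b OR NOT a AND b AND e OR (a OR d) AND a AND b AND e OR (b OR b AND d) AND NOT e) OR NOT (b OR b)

NOT (b OR NOT a AND b AND e OR (a OR d) AND a AND b AND e OR (b OR b AND d) AND NOT e) OR NOT (b OR b)
= NOT (b OR NOT a AND b AND e OR a AND b AND e OR (b OR b AND d) AND NOT e) OR NOT (b OR b)   [absorption]
= NOT (b OR b AND e OR (b OR b AND d) AND NOT e) OR NOT (b OR b)   [distribution]
= NOT (b OR b AND e OR b AND NOT e) OR NOT (b OR b)   [absorption]
= NOT (b OR b) OR NOT (b OR b)   [distribution]
= NOT (b OR b)   [idempotence]
= NOT b   [idempotence]

NOT b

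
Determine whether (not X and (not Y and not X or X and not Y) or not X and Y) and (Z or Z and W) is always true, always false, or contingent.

(not X and (not Y and not X or X and not Y) or not X and Y) and (Z or Z and W)
= (not X and (not Y and not X or X and not Y) or not X and Y) and Z
= (not X and not Y or not X and Y) and Z
= not X and Z
This depends on X, Z, so it is not a constant.

contingent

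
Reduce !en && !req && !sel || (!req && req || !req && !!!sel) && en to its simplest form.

!req && !sel

!en && !req && !sel || (!req && req || !req && !!!sel) && en
= !en && !req && !sel || (!req && req || !req && !sel) && en   (double negation)
= !en && !req && !sel || !req && !sel && en   (complement / identity)
= !req && !sel   (distribution)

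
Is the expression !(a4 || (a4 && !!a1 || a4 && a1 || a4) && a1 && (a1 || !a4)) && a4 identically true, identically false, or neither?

!(a4 || (a4 && !!a1 || a4 && a1 || a4) && a1 && (a1 || !a4)) && a4
= !(a4 || (a4 && !!a1 || a4 && a1 || a4) && a1) && a4   [absorption]
= !(a4 || (a4 && a1 || a4 && a1 || a4) && a1) && a4   [double negation]
= !(a4 || (a4 && a1 || a4) && a1) && a4   [idempotence]
= !(a4 || a4 && a1) && a4   [absorption]
= !a4 && a4   [absorption]
= false   [complement]

identically false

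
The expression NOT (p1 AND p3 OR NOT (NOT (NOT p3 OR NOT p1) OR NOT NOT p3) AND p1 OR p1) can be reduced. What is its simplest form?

NOT p1

NOT (p1 AND p3 OR NOT (NOT (NOT p3 OR NOT p1) OR NOT NOT p3) AND p1 OR p1)
= NOT (p1 AND p3 OR (NOT p3 OR NOT p1) AND NOT p3 AND p1 OR p1)   (De Morgan)
= NOT (p1 AND p3 OR NOT p3 AND p1 OR p1)   (absorption)
= NOT (p1 OR p1)   (distribution)
= NOT p1   (idempotence)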